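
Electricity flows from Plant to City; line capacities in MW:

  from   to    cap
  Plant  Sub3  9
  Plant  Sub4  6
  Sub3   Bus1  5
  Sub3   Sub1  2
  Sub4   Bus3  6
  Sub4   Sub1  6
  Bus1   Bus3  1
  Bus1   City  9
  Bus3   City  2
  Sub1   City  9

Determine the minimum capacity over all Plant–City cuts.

Augment Plant→Sub3→Bus1→City: bottleneck 5, flow now 5.
Augment Plant→Sub3→Sub1→City: bottleneck 2, flow now 7.
Augment Plant→Sub4→Bus3→City: bottleneck 2, flow now 9.
Augment Plant→Sub4→Sub1→City: bottleneck 4, flow now 13.
No augmenting path remains; maximum flow = 13.
By max-flow min-cut, the minimum cut capacity equals the max flow.
In the residual graph, reachable from Plant: {Plant, Sub3}.
Min-cut edges: Plant→Sub4 (6), Sub3→Bus1 (5), Sub3→Sub1 (2); capacity 6 + 5 + 2 = 13.

13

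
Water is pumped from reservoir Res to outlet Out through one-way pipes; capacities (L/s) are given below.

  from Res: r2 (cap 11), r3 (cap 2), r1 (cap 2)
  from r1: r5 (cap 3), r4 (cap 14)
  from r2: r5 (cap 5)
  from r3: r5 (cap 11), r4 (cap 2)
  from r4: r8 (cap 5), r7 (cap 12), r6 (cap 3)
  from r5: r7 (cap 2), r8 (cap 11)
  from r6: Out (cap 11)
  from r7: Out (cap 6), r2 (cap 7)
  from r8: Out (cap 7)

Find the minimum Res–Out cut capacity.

9

Augment Res→r1→r4→r6→Out: bottleneck 2, flow now 2.
Augment Res→r2→r5→r7→Out: bottleneck 2, flow now 4.
Augment Res→r2→r5→r8→Out: bottleneck 3, flow now 7.
Augment Res→r3→r4→r6→Out: bottleneck 1, flow now 8.
Augment Res→r3→r4→r7→Out: bottleneck 1, flow now 9.
No augmenting path remains; maximum flow = 9.
By max-flow min-cut, the minimum cut capacity equals the max flow.
In the residual graph, reachable from Res: {Res, r2}.
Min-cut edges: Res→r1 (2), Res→r3 (2), r2→r5 (5); capacity 2 + 2 + 5 = 9.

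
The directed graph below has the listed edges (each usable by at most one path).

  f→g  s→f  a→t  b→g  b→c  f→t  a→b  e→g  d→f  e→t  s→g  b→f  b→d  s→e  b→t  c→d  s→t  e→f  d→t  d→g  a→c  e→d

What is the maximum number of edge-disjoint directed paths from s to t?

Assign every edge capacity 1; by Menger, the answer equals the max flow.
Path s→t (+1); total 1.
Path s→e→t (+1); total 2.
Path s→f→t (+1); total 3.
No residual s→t path; max flow = 3.
Certifying cut of size 3: {s→e, s→f, s→t}.

3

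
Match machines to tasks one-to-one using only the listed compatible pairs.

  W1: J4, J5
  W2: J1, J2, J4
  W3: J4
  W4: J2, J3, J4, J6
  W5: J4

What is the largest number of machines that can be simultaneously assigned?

Unit-capacity flow: source→left, listed edges, right→sink; max matching = max flow.
Augmenting path W1→J4 (+1); matched 1.
Augmenting path W2→J1 (+1); matched 2.
Augmenting path W4→J2 (+1); matched 3.
Augmenting path W3→J4→W1→J5 (+1); matched 4.
No augmenting path remains; maximum matching = 4.
König certificate: {W1, W2, W4, J4} is a vertex cover of size 4 (every listed pair touches it), so no matching can be larger.

4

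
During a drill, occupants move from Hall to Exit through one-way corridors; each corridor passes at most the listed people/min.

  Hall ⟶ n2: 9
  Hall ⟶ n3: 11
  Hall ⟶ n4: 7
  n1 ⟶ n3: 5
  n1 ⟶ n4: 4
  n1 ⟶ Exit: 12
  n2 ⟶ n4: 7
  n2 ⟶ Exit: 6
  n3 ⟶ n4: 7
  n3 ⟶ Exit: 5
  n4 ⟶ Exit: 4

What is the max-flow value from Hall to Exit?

Augment Hall→n2→Exit: bottleneck 6, flow now 6.
Augment Hall→n3→Exit: bottleneck 5, flow now 11.
Augment Hall→n4→Exit: bottleneck 4, flow now 15.
No augmenting path remains; maximum flow = 15.
In the residual graph, reachable from Hall: {Hall, n2, n3, n4}.
Min-cut edges: n2→Exit (6), n3→Exit (5), n4→Exit (4); capacity 6 + 5 + 4 = 15.
This cut is saturated, so no flow can exceed 15.

15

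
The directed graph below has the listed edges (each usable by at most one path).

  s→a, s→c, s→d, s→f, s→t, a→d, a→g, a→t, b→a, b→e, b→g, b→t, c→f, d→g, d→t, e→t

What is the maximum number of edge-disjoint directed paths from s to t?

Assign every edge capacity 1; by Menger, the answer equals the max flow.
Path s→t (+1); total 1.
Path s→a→t (+1); total 2.
Path s→d→t (+1); total 3.
No residual s→t path; max flow = 3.
Certifying cut of size 3: {s→a, s→d, s→t}.

3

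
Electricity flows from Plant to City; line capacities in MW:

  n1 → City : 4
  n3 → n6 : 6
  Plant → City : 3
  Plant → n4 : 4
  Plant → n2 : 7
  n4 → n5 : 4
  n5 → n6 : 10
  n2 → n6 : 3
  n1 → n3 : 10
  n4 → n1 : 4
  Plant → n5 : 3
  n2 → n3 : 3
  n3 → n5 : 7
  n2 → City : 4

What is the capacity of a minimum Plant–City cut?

Augment Plant→City: bottleneck 3, flow now 3.
Augment Plant→n2→City: bottleneck 4, flow now 7.
Augment Plant→n4→n1→City: bottleneck 4, flow now 11.
No augmenting path remains; maximum flow = 11.
By max-flow min-cut, the minimum cut capacity equals the max flow.
In the residual graph, reachable from Plant: {Plant, n2, n3, n5, n6}.
Min-cut edges: Plant→n4 (4), Plant→City (3), n2→City (4); capacity 4 + 3 + 4 = 11.

11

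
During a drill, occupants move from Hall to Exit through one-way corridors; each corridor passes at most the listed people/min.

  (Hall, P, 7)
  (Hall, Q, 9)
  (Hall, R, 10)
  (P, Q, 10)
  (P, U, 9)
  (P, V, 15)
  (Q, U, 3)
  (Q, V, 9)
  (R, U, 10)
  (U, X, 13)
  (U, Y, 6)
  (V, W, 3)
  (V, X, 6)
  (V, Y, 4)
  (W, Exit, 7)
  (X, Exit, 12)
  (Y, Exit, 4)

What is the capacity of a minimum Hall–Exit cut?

19

Augment Hall→P→U→X→Exit: bottleneck 7, flow now 7.
Augment Hall→Q→U→X→Exit: bottleneck 3, flow now 10.
Augment Hall→Q→V→W→Exit: bottleneck 3, flow now 13.
Augment Hall→Q→V→X→Exit: bottleneck 2, flow now 15.
Augment Hall→Q→V→Y→Exit: bottleneck 1, flow now 16.
Augment Hall→R→U→Y→Exit: bottleneck 3, flow now 19.
No augmenting path remains; maximum flow = 19.
By max-flow min-cut, the minimum cut capacity equals the max flow.
In the residual graph, reachable from Hall: {Hall, P, Q, R, U, V, X, Y}.
Min-cut edges: V→W (3), X→Exit (12), Y→Exit (4); capacity 3 + 12 + 4 = 19.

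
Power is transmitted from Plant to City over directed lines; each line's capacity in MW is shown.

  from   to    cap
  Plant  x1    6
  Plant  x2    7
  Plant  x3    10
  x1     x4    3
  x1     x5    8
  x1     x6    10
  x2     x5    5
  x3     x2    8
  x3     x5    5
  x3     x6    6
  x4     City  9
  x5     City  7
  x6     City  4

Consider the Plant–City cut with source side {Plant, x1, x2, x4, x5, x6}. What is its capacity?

30

Edges leaving {Plant, x1, x2, x4, x5, x6}: Plant→x3 (10), x4→City (9), x5→City (7), x6→City (4).
Cut capacity = 10 + 9 + 7 + 4 = 30.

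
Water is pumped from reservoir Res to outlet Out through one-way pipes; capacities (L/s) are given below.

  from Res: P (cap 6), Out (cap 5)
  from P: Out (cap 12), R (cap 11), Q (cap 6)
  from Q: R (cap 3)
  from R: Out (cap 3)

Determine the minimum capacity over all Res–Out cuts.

11

Augment Res→Out: bottleneck 5, flow now 5.
Augment Res→P→Out: bottleneck 6, flow now 11.
No augmenting path remains; maximum flow = 11.
By max-flow min-cut, the minimum cut capacity equals the max flow.
In the residual graph, reachable from Res: {Res}.
Min-cut edges: Res→P (6), Res→Out (5); capacity 6 + 5 = 11.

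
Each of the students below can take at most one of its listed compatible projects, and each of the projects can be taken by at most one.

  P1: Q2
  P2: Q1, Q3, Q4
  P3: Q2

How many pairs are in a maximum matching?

Unit-capacity flow: source→left, listed edges, right→sink; max matching = max flow.
Augmenting path P1→Q2 (+1); matched 1.
Augmenting path P2→Q1 (+1); matched 2.
No augmenting path remains; maximum matching = 2.
König certificate: {P2, Q2} is a vertex cover of size 2 (every listed pair touches it), so no matching can be larger.

2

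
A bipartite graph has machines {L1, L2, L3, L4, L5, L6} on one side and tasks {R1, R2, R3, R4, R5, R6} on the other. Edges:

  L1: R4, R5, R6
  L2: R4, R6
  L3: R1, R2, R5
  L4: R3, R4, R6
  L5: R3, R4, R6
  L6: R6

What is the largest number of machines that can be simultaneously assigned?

5

Unit-capacity flow: source→left, listed edges, right→sink; max matching = max flow.
Augmenting path L1→R4 (+1); matched 1.
Augmenting path L2→R6 (+1); matched 2.
Augmenting path L3→R1 (+1); matched 3.
Augmenting path L4→R3 (+1); matched 4.
Augmenting path L5→R4→L1→R5 (+1); matched 5.
No augmenting path remains; maximum matching = 5.
König certificate: {L1, L3, R3, R4, R6} is a vertex cover of size 5 (every listed pair touches it), so no matching can be larger.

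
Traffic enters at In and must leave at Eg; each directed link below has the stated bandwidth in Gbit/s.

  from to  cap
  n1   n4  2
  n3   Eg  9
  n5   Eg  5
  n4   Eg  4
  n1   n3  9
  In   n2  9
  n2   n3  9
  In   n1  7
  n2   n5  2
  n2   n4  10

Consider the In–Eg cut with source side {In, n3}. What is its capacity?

25

Edges leaving {In, n3}: In→n1 (7), In→n2 (9), n3→Eg (9).
Cut capacity = 7 + 9 + 9 = 25.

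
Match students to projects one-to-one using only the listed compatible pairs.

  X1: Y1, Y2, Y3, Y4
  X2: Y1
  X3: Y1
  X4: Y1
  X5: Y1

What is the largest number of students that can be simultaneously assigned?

Unit-capacity flow: source→left, listed edges, right→sink; max matching = max flow.
Augmenting path X1→Y1 (+1); matched 1.
Augmenting path X2→Y1→X1→Y2 (+1); matched 2.
No augmenting path remains; maximum matching = 2.
König certificate: {X1, Y1} is a vertex cover of size 2 (every listed pair touches it), so no matching can be larger.

2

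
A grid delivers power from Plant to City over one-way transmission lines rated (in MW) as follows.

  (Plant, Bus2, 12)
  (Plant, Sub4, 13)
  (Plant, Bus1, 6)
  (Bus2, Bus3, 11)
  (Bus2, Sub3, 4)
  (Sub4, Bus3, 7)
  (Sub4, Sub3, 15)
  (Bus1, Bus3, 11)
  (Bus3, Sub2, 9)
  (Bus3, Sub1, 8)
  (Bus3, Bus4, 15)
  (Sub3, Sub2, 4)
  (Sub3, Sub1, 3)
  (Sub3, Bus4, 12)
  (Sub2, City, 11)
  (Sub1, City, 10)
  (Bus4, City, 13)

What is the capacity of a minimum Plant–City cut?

Augment Plant→Bus2→Bus3→Sub2→City: bottleneck 9, flow now 9.
Augment Plant→Bus2→Bus3→Sub1→City: bottleneck 2, flow now 11.
Augment Plant→Bus2→Sub3→Sub2→City: bottleneck 1, flow now 12.
Augment Plant→Sub4→Bus3→Sub1→City: bottleneck 6, flow now 18.
Augment Plant→Sub4→Bus3→Bus4→City: bottleneck 1, flow now 19.
Augment Plant→Sub4→Sub3→Sub2→City: bottleneck 1, flow now 20.
Augment Plant→Sub4→Sub3→Sub1→City: bottleneck 2, flow now 22.
Augment Plant→Sub4→Sub3→Bus4→City: bottleneck 3, flow now 25.
Augment Plant→Bus1→Bus3→Bus4→City: bottleneck 6, flow now 31.
No augmenting path remains; maximum flow = 31.
By max-flow min-cut, the minimum cut capacity equals the max flow.
In the residual graph, reachable from Plant: {Plant}.
Min-cut edges: Plant→Bus2 (12), Plant→Sub4 (13), Plant→Bus1 (6); capacity 12 + 13 + 6 = 31.

31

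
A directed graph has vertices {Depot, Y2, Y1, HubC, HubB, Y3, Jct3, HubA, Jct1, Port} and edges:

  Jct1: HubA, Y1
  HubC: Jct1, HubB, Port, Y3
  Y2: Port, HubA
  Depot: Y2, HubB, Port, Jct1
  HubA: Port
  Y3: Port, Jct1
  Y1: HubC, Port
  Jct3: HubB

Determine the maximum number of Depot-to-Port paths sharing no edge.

Assign every edge capacity 1; by Menger, the answer equals the max flow.
Path Depot→Port (+1); total 1.
Path Depot→Y2→Port (+1); total 2.
Path Depot→Jct1→Y1→Port (+1); total 3.
No residual Depot→Port path; max flow = 3.
Certifying cut of size 3: {Depot→Jct1, Depot→Port, Depot→Y2}.

3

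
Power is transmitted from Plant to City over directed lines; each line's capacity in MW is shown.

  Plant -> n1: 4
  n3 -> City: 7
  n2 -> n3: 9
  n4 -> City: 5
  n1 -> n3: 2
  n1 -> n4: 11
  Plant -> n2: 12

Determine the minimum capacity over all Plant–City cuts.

11

Augment Plant→n1→n3→City: bottleneck 2, flow now 2.
Augment Plant→n1→n4→City: bottleneck 2, flow now 4.
Augment Plant→n2→n3→City: bottleneck 5, flow now 9.
Augment Plant→n2→n3→n1→n4→City: bottleneck 2, flow now 11. (uses reverse residual edge)
No augmenting path remains; maximum flow = 11.
By max-flow min-cut, the minimum cut capacity equals the max flow.
In the residual graph, reachable from Plant: {Plant, n2, n3}.
Min-cut edges: Plant→n1 (4), n3→City (7); capacity 4 + 7 = 11.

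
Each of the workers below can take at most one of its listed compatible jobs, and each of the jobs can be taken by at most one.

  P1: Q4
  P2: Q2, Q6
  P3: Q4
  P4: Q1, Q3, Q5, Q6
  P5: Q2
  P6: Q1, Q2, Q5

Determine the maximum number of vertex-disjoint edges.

Unit-capacity flow: source→left, listed edges, right→sink; max matching = max flow.
Augmenting path P1→Q4 (+1); matched 1.
Augmenting path P2→Q2 (+1); matched 2.
Augmenting path P4→Q1 (+1); matched 3.
Augmenting path P6→Q5 (+1); matched 4.
Augmenting path P5→Q2→P2→Q6 (+1); matched 5.
No augmenting path remains; maximum matching = 5.
König certificate: {P2, P4, P5, P6, Q4} is a vertex cover of size 5 (every listed pair touches it), so no matching can be larger.

5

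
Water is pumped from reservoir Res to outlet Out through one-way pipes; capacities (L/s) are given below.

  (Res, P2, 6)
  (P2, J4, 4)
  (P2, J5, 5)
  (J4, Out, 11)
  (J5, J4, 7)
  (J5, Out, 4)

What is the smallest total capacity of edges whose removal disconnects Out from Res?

Augment Res→P2→J4→Out: bottleneck 4, flow now 4.
Augment Res→P2→J5→Out: bottleneck 2, flow now 6.
No augmenting path remains; maximum flow = 6.
By max-flow min-cut, the minimum cut capacity equals the max flow.
In the residual graph, reachable from Res: {Res}.
Min-cut edges: Res→P2 (6); capacity 6 = 6.

6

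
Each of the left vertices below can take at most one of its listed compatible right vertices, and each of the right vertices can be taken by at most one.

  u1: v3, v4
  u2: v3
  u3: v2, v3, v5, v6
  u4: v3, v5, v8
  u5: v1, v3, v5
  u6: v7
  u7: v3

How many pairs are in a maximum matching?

Unit-capacity flow: source→left, listed edges, right→sink; max matching = max flow.
Augmenting path u1→v3 (+1); matched 1.
Augmenting path u3→v2 (+1); matched 2.
Augmenting path u4→v5 (+1); matched 3.
Augmenting path u5→v1 (+1); matched 4.
Augmenting path u6→v7 (+1); matched 5.
Augmenting path u2→v3→u1→v4 (+1); matched 6.
No augmenting path remains; maximum matching = 6.
König certificate: {u1, u3, u4, u5, u6, v3} is a vertex cover of size 6 (every listed pair touches it), so no matching can be larger.

6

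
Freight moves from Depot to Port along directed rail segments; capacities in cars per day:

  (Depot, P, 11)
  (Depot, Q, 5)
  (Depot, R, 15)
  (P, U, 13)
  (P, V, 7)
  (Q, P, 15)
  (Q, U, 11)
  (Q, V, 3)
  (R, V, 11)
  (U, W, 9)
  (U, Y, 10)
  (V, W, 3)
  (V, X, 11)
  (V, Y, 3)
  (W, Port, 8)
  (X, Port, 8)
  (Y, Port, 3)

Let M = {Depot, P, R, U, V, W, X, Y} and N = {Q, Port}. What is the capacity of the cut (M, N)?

24

Edges leaving {Depot, P, R, U, V, W, X, Y}: Depot→Q (5), W→Port (8), X→Port (8), Y→Port (3).
Cut capacity = 5 + 8 + 8 + 3 = 24.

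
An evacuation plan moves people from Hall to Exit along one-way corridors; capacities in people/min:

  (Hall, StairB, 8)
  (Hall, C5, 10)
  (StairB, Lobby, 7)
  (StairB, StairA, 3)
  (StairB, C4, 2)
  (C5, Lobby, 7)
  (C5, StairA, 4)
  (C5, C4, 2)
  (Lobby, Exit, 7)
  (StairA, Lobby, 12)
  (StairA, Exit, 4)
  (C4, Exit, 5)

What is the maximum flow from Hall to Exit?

Augment Hall→StairB→Lobby→Exit: bottleneck 7, flow now 7.
Augment Hall→StairB→StairA→Exit: bottleneck 1, flow now 8.
Augment Hall→C5→StairA→Exit: bottleneck 3, flow now 11.
Augment Hall→C5→C4→Exit: bottleneck 2, flow now 13.
Augment Hall→C5→Lobby→StairB→C4→Exit: bottleneck 2, flow now 15. (uses reverse residual edge)
No augmenting path remains; maximum flow = 15.
In the residual graph, reachable from Hall: {Hall, StairB, C5, Lobby, StairA}.
Min-cut edges: StairB→C4 (2), C5→C4 (2), Lobby→Exit (7), StairA→Exit (4); capacity 2 + 2 + 7 + 4 = 15.
This cut is saturated, so no flow can exceed 15.

15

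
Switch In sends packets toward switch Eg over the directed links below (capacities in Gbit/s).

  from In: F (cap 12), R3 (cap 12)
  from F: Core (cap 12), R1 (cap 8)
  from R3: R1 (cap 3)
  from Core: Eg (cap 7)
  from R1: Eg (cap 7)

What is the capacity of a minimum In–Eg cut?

Augment In→F→Core→Eg: bottleneck 7, flow now 7.
Augment In→F→R1→Eg: bottleneck 5, flow now 12.
Augment In→R3→R1→Eg: bottleneck 2, flow now 14.
No augmenting path remains; maximum flow = 14.
By max-flow min-cut, the minimum cut capacity equals the max flow.
In the residual graph, reachable from In: {In, F, R3, Core, R1}.
Min-cut edges: Core→Eg (7), R1→Eg (7); capacity 7 + 7 = 14.

14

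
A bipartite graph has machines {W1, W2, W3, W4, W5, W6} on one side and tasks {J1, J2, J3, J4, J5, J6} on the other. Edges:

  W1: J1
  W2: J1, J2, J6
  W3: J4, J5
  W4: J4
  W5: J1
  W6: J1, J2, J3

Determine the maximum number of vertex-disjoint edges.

5

Unit-capacity flow: source→left, listed edges, right→sink; max matching = max flow.
Augmenting path W1→J1 (+1); matched 1.
Augmenting path W2→J2 (+1); matched 2.
Augmenting path W3→J4 (+1); matched 3.
Augmenting path W6→J3 (+1); matched 4.
Augmenting path W4→J4→W3→J5 (+1); matched 5.
No augmenting path remains; maximum matching = 5.
König certificate: {W2, W3, W4, W6, J1} is a vertex cover of size 5 (every listed pair touches it), so no matching can be larger.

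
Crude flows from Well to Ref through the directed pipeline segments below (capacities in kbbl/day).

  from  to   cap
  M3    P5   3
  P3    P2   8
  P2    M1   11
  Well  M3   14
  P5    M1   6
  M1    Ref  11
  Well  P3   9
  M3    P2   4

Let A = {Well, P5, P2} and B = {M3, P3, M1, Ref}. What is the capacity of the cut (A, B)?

40

Edges leaving {Well, P5, P2}: Well→M3 (14), Well→P3 (9), P5→M1 (6), P2→M1 (11).
Cut capacity = 14 + 9 + 6 + 11 = 40.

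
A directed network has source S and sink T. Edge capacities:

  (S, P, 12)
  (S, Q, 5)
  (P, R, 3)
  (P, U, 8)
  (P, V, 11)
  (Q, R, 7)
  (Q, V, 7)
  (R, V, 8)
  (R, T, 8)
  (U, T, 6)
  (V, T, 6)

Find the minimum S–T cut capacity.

Augment S→P→R→T: bottleneck 3, flow now 3.
Augment S→P→U→T: bottleneck 6, flow now 9.
Augment S→P→V→T: bottleneck 3, flow now 12.
Augment S→Q→R→T: bottleneck 5, flow now 17.
No augmenting path remains; maximum flow = 17.
By max-flow min-cut, the minimum cut capacity equals the max flow.
In the residual graph, reachable from S: {S}.
Min-cut edges: S→P (12), S→Q (5); capacity 12 + 5 = 17.

17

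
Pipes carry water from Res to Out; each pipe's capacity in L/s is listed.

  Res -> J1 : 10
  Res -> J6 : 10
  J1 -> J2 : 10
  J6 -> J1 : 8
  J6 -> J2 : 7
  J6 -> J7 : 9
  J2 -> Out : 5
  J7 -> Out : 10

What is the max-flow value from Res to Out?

14

Augment Res→J1→J2→Out: bottleneck 5, flow now 5.
Augment Res→J6→J7→Out: bottleneck 9, flow now 14.
No augmenting path remains; maximum flow = 14.
In the residual graph, reachable from Res: {Res, J1, J6, J2}.
Min-cut edges: J6→J7 (9), J2→Out (5); capacity 9 + 5 = 14.
This cut is saturated, so no flow can exceed 14.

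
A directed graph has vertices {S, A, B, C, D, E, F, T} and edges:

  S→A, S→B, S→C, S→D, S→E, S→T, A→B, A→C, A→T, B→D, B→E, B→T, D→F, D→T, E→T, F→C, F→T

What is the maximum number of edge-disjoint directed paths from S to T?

5

Assign every edge capacity 1; by Menger, the answer equals the max flow.
Path S→T (+1); total 1.
Path S→A→T (+1); total 2.
Path S→B→T (+1); total 3.
Path S→D→T (+1); total 4.
Path S→E→T (+1); total 5.
No residual S→T path; max flow = 5.
Certifying cut of size 5: {S→A, S→B, S→D, S→E, S→T}.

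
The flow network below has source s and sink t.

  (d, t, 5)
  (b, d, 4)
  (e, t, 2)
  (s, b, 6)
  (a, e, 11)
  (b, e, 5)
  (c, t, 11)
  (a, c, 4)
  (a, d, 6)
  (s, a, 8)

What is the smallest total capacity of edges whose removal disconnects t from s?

Augment s→a→c→t: bottleneck 4, flow now 4.
Augment s→a→d→t: bottleneck 4, flow now 8.
Augment s→b→d→t: bottleneck 1, flow now 9.
Augment s→b→e→t: bottleneck 2, flow now 11.
No augmenting path remains; maximum flow = 11.
By max-flow min-cut, the minimum cut capacity equals the max flow.
In the residual graph, reachable from s: {s, a, b, d, e}.
Min-cut edges: a→c (4), d→t (5), e→t (2); capacity 4 + 5 + 2 = 11.

11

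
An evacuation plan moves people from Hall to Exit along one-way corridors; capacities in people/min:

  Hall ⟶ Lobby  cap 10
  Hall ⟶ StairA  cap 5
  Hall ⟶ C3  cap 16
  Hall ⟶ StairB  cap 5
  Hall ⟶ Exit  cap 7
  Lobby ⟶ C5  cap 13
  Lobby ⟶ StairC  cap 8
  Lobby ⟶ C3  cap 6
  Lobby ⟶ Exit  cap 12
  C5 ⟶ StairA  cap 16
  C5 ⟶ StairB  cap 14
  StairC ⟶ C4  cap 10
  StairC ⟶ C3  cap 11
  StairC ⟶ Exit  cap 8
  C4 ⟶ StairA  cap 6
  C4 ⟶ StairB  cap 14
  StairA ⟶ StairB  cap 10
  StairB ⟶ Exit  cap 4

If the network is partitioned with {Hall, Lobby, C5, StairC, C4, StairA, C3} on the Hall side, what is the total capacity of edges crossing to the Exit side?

70

Edges leaving {Hall, Lobby, C5, StairC, C4, StairA, C3}: Hall→StairB (5), Hall→Exit (7), Lobby→Exit (12), C5→StairB (14), StairC→Exit (8), C4→StairB (14), StairA→StairB (10).
Cut capacity = 5 + 7 + 12 + 14 + 8 + 14 + 10 = 70.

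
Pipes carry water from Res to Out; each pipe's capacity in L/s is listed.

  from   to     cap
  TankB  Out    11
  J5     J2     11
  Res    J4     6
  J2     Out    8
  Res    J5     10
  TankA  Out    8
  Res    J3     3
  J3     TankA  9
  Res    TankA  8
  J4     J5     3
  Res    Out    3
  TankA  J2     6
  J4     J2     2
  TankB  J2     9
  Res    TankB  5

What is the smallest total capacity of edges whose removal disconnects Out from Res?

24

Augment Res→Out: bottleneck 3, flow now 3.
Augment Res→TankB→Out: bottleneck 5, flow now 8.
Augment Res→TankA→Out: bottleneck 8, flow now 16.
Augment Res→J4→J2→Out: bottleneck 2, flow now 18.
Augment Res→J5→J2→Out: bottleneck 6, flow now 24.
No augmenting path remains; maximum flow = 24.
By max-flow min-cut, the minimum cut capacity equals the max flow.
In the residual graph, reachable from Res: {Res, J4, J5, J3, TankA, J2}.
Min-cut edges: Res→TankB (5), Res→Out (3), TankA→Out (8), J2→Out (8); capacity 5 + 3 + 8 + 8 = 24.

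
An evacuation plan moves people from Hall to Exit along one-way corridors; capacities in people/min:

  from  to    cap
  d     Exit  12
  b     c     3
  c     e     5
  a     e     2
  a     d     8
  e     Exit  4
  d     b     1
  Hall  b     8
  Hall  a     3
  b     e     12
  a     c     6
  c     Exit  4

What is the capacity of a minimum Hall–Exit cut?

Augment Hall→a→c→Exit: bottleneck 3, flow now 3.
Augment Hall→b→c→Exit: bottleneck 1, flow now 4.
Augment Hall→b→e→Exit: bottleneck 4, flow now 8.
Augment Hall→b→c→a→d→Exit: bottleneck 2, flow now 10. (uses reverse residual edge)
No augmenting path remains; maximum flow = 10.
By max-flow min-cut, the minimum cut capacity equals the max flow.
In the residual graph, reachable from Hall: {Hall, b, e}.
Min-cut edges: Hall→a (3), b→c (3), e→Exit (4); capacity 3 + 3 + 4 = 10.

10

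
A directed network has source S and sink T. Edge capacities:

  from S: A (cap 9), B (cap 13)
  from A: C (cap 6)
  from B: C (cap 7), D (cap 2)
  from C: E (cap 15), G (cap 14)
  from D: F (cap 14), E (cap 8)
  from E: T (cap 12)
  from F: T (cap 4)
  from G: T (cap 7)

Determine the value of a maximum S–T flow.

15

Augment S→A→C→E→T: bottleneck 6, flow now 6.
Augment S→B→C→E→T: bottleneck 6, flow now 12.
Augment S→B→C→G→T: bottleneck 1, flow now 13.
Augment S→B→D→F→T: bottleneck 2, flow now 15.
No augmenting path remains; maximum flow = 15.
In the residual graph, reachable from S: {S, A, B}.
Min-cut edges: A→C (6), B→C (7), B→D (2); capacity 6 + 7 + 2 = 15.
This cut is saturated, so no flow can exceed 15.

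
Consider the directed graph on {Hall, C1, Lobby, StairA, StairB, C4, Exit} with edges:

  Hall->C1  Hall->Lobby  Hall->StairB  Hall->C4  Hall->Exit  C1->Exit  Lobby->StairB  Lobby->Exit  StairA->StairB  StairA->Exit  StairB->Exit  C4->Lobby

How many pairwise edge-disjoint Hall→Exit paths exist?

Assign every edge capacity 1; by Menger, the answer equals the max flow.
Path Hall→Exit (+1); total 1.
Path Hall→C1→Exit (+1); total 2.
Path Hall→Lobby→Exit (+1); total 3.
Path Hall→StairB→Exit (+1); total 4.
No residual Hall→Exit path; max flow = 4.
Certifying cut of size 4: {Hall→C1, Hall→Exit, Lobby→Exit, StairB→Exit}.

4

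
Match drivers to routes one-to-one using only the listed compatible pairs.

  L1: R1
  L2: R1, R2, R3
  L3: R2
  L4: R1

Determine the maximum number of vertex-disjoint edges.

Unit-capacity flow: source→left, listed edges, right→sink; max matching = max flow.
Augmenting path L1→R1 (+1); matched 1.
Augmenting path L2→R2 (+1); matched 2.
Augmenting path L3→R2→L2→R3 (+1); matched 3.
No augmenting path remains; maximum matching = 3.
König certificate: {L2, L3, R1} is a vertex cover of size 3 (every listed pair touches it), so no matching can be larger.

3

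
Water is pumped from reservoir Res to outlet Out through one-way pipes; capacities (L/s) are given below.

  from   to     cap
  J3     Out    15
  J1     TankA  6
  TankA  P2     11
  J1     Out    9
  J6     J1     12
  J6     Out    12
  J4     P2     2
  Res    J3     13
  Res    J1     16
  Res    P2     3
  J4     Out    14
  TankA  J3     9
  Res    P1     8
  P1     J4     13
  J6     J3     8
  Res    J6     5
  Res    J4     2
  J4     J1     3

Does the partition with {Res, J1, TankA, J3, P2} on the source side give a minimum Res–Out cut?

Given cut capacity: 5 + 8 + 2 + 9 + 15 = 39.
Augment Res→J6→Out: bottleneck 5, flow now 5.
Augment Res→J4→Out: bottleneck 2, flow now 7.
Augment Res→J1→Out: bottleneck 9, flow now 16.
Augment Res→J3→Out: bottleneck 13, flow now 29.
Augment Res→P1→J4→Out: bottleneck 8, flow now 37.
Augment Res→J1→TankA→J3→Out: bottleneck 2, flow now 39.
No augmenting path remains; maximum flow = 39.
Cut capacity 39 equals the max flow, so it is a minimum cut.

Yes — it is a minimum cut (capacity 39).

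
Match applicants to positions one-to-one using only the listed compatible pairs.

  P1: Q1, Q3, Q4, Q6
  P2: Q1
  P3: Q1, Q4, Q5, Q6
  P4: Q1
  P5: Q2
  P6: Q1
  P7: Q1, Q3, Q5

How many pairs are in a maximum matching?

Unit-capacity flow: source→left, listed edges, right→sink; max matching = max flow.
Augmenting path P1→Q1 (+1); matched 1.
Augmenting path P3→Q4 (+1); matched 2.
Augmenting path P5→Q2 (+1); matched 3.
Augmenting path P7→Q3 (+1); matched 4.
Augmenting path P2→Q1→P1→Q6 (+1); matched 5.
No augmenting path remains; maximum matching = 5.
König certificate: {P1, P3, P5, P7, Q1} is a vertex cover of size 5 (every listed pair touches it), so no matching can be larger.

5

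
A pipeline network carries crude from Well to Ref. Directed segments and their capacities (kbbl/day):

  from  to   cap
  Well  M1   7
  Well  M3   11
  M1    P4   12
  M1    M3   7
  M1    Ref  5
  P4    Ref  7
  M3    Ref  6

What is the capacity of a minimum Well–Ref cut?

Augment Well→M1→Ref: bottleneck 5, flow now 5.
Augment Well→M3→Ref: bottleneck 6, flow now 11.
Augment Well→M1→P4→Ref: bottleneck 2, flow now 13.
No augmenting path remains; maximum flow = 13.
By max-flow min-cut, the minimum cut capacity equals the max flow.
In the residual graph, reachable from Well: {Well, M3}.
Min-cut edges: Well→M1 (7), M3→Ref (6); capacity 7 + 6 = 13.

13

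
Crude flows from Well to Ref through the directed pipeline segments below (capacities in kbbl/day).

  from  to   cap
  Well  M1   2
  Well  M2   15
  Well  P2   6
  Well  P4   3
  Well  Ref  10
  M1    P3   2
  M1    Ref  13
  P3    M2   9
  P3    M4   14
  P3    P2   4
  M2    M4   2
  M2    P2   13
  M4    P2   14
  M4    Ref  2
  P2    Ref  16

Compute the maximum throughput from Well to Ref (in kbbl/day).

Augment Well→Ref: bottleneck 10, flow now 10.
Augment Well→M1→Ref: bottleneck 2, flow now 12.
Augment Well→P2→Ref: bottleneck 6, flow now 18.
Augment Well→M2→M4→Ref: bottleneck 2, flow now 20.
Augment Well→M2→P2→Ref: bottleneck 10, flow now 30.
No augmenting path remains; maximum flow = 30.
In the residual graph, reachable from Well: {Well, M2, P2, P4}.
Min-cut edges: Well→M1 (2), Well→Ref (10), M2→M4 (2), P2→Ref (16); capacity 2 + 10 + 2 + 16 = 30.
This cut is saturated, so no flow can exceed 30.

30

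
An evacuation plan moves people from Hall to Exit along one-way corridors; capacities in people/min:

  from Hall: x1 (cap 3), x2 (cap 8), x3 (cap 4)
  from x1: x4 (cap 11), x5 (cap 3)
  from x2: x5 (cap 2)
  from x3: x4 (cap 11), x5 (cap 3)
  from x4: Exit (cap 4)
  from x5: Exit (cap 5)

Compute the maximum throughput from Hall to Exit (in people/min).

Augment Hall→x1→x4→Exit: bottleneck 3, flow now 3.
Augment Hall→x2→x5→Exit: bottleneck 2, flow now 5.
Augment Hall→x3→x4→Exit: bottleneck 1, flow now 6.
Augment Hall→x3→x5→Exit: bottleneck 3, flow now 9.
No augmenting path remains; maximum flow = 9.
In the residual graph, reachable from Hall: {Hall, x2}.
Min-cut edges: Hall→x1 (3), Hall→x3 (4), x2→x5 (2); capacity 3 + 4 + 2 = 9.
This cut is saturated, so no flow can exceed 9.

9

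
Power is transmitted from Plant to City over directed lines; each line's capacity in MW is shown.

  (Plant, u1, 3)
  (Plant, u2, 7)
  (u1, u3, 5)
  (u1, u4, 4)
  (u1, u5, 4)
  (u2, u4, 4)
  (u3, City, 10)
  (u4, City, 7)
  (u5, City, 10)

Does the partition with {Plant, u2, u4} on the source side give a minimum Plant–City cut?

No — its capacity is 10, but the minimum cut has capacity 7.

Given cut capacity: 3 + 7 = 10.
Augment Plant→u1→u3→City: bottleneck 3, flow now 3.
Augment Plant→u2→u4→City: bottleneck 4, flow now 7.
No augmenting path remains; maximum flow = 7.
In the residual graph, reachable from Plant: {Plant, u2}.
Min-cut edges: Plant→u1 (3), u2→u4 (4); capacity 3 + 4 = 7.
Cut capacity 10 exceeds the max flow 7, so it is not minimum.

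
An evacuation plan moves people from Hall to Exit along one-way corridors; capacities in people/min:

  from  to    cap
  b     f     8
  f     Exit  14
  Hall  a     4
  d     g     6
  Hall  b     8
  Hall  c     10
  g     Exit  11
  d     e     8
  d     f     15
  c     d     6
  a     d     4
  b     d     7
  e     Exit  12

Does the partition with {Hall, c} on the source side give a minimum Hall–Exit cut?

Yes — it is a minimum cut (capacity 18).

Given cut capacity: 4 + 8 + 6 = 18.
Augment Hall→b→f→Exit: bottleneck 8, flow now 8.
Augment Hall→a→d→e→Exit: bottleneck 4, flow now 12.
Augment Hall→c→d→e→Exit: bottleneck 4, flow now 16.
Augment Hall→c→d→f→Exit: bottleneck 2, flow now 18.
No augmenting path remains; maximum flow = 18.
Cut capacity 18 equals the max flow, so it is a minimum cut.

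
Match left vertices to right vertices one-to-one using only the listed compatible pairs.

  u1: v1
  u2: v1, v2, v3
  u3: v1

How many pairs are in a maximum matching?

Unit-capacity flow: source→left, listed edges, right→sink; max matching = max flow.
Augmenting path u1→v1 (+1); matched 1.
Augmenting path u2→v2 (+1); matched 2.
No augmenting path remains; maximum matching = 2.
König certificate: {u2, v1} is a vertex cover of size 2 (every listed pair touches it), so no matching can be larger.

2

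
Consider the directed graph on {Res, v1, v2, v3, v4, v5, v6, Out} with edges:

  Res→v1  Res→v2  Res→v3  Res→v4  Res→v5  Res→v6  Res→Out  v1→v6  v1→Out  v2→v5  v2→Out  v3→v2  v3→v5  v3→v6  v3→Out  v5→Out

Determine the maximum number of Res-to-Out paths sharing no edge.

Assign every edge capacity 1; by Menger, the answer equals the max flow.
Path Res→Out (+1); total 1.
Path Res→v1→Out (+1); total 2.
Path Res→v2→Out (+1); total 3.
Path Res→v3→Out (+1); total 4.
Path Res→v5→Out (+1); total 5.
No residual Res→Out path; max flow = 5.
Certifying cut of size 5: {Res→Out, Res→v1, Res→v2, Res→v3, Res→v5}.

5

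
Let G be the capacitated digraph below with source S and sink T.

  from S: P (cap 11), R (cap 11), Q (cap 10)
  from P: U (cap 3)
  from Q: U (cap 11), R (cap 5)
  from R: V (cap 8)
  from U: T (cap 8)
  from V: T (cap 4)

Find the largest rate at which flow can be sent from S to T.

Augment S→P→U→T: bottleneck 3, flow now 3.
Augment S→Q→U→T: bottleneck 5, flow now 8.
Augment S→R→V→T: bottleneck 4, flow now 12.
No augmenting path remains; maximum flow = 12.
In the residual graph, reachable from S: {S, P, Q, R, U, V}.
Min-cut edges: U→T (8), V→T (4); capacity 8 + 4 = 12.
This cut is saturated, so no flow can exceed 12.

12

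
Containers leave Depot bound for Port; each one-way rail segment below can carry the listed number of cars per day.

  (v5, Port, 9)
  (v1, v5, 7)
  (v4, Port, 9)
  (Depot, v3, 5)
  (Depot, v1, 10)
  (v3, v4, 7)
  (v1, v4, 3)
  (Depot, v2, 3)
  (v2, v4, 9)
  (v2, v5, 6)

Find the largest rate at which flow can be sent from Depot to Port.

Augment Depot→v1→v4→Port: bottleneck 3, flow now 3.
Augment Depot→v1→v5→Port: bottleneck 7, flow now 10.
Augment Depot→v2→v4→Port: bottleneck 3, flow now 13.
Augment Depot→v3→v4→Port: bottleneck 3, flow now 16.
Augment Depot→v3→v4→v2→v5→Port: bottleneck 2, flow now 18. (uses reverse residual edge)
No augmenting path remains; maximum flow = 18.
In the residual graph, reachable from Depot: {Depot}.
Min-cut edges: Depot→v1 (10), Depot→v2 (3), Depot→v3 (5); capacity 10 + 3 + 5 = 18.
This cut is saturated, so no flow can exceed 18.

18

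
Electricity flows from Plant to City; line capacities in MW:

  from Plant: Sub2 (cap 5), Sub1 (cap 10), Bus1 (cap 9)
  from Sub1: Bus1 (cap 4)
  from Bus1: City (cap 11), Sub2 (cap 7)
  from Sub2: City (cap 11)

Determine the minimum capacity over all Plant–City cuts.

18

Augment Plant→Bus1→City: bottleneck 9, flow now 9.
Augment Plant→Sub2→City: bottleneck 5, flow now 14.
Augment Plant→Sub1→Bus1→City: bottleneck 2, flow now 16.
Augment Plant→Sub1→Bus1→Sub2→City: bottleneck 2, flow now 18.
No augmenting path remains; maximum flow = 18.
By max-flow min-cut, the minimum cut capacity equals the max flow.
In the residual graph, reachable from Plant: {Plant, Sub1}.
Min-cut edges: Plant→Bus1 (9), Plant→Sub2 (5), Sub1→Bus1 (4); capacity 9 + 5 + 4 = 18.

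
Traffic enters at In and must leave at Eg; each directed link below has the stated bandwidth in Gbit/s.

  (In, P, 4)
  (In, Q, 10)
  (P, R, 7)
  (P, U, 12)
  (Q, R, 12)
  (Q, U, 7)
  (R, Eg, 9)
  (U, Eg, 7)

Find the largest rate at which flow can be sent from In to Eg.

14

Augment In→P→R→Eg: bottleneck 4, flow now 4.
Augment In→Q→R→Eg: bottleneck 5, flow now 9.
Augment In→Q→U→Eg: bottleneck 5, flow now 14.
No augmenting path remains; maximum flow = 14.
In the residual graph, reachable from In: {In}.
Min-cut edges: In→P (4), In→Q (10); capacity 4 + 10 = 14.
This cut is saturated, so no flow can exceed 14.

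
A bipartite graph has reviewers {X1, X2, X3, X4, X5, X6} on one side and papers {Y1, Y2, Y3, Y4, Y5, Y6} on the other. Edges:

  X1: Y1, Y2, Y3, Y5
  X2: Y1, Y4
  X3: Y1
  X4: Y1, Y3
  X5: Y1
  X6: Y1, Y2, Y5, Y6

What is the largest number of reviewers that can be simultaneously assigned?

5

Unit-capacity flow: source→left, listed edges, right→sink; max matching = max flow.
Augmenting path X1→Y1 (+1); matched 1.
Augmenting path X2→Y4 (+1); matched 2.
Augmenting path X4→Y3 (+1); matched 3.
Augmenting path X6→Y2 (+1); matched 4.
Augmenting path X3→Y1→X1→Y5 (+1); matched 5.
No augmenting path remains; maximum matching = 5.
König certificate: {X1, X2, X4, X6, Y1} is a vertex cover of size 5 (every listed pair touches it), so no matching can be larger.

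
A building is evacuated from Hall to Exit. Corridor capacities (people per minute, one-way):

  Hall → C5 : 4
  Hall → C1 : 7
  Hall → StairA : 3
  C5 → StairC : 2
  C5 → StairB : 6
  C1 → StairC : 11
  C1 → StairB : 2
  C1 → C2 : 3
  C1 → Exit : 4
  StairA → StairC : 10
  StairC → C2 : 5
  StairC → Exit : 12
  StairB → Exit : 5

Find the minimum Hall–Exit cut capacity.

14

Augment Hall→C1→Exit: bottleneck 4, flow now 4.
Augment Hall→C5→StairC→Exit: bottleneck 2, flow now 6.
Augment Hall→C5→StairB→Exit: bottleneck 2, flow now 8.
Augment Hall→C1→StairC→Exit: bottleneck 3, flow now 11.
Augment Hall→StairA→StairC→Exit: bottleneck 3, flow now 14.
No augmenting path remains; maximum flow = 14.
By max-flow min-cut, the minimum cut capacity equals the max flow.
In the residual graph, reachable from Hall: {Hall}.
Min-cut edges: Hall→C5 (4), Hall→C1 (7), Hall→StairA (3); capacity 4 + 7 + 3 = 14.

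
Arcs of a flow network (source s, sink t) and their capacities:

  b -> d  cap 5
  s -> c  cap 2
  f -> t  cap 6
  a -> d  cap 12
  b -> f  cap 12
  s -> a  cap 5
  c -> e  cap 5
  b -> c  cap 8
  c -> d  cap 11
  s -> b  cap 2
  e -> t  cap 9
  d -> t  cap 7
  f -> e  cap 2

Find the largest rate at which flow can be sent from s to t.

9

Augment s→a→d→t: bottleneck 5, flow now 5.
Augment s→b→d→t: bottleneck 2, flow now 7.
Augment s→c→e→t: bottleneck 2, flow now 9.
No augmenting path remains; maximum flow = 9.
In the residual graph, reachable from s: {s}.
Min-cut edges: s→a (5), s→b (2), s→c (2); capacity 5 + 2 + 2 = 9.
This cut is saturated, so no flow can exceed 9.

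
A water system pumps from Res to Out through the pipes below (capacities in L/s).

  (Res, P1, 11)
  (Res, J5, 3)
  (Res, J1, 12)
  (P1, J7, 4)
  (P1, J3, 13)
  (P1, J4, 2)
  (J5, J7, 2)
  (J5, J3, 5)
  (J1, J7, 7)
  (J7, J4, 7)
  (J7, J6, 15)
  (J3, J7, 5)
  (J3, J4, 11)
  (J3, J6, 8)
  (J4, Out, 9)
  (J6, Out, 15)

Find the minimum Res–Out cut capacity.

Augment Res→P1→J4→Out: bottleneck 2, flow now 2.
Augment Res→P1→J7→J4→Out: bottleneck 4, flow now 6.
Augment Res→P1→J3→J4→Out: bottleneck 3, flow now 9.
Augment Res→P1→J3→J6→Out: bottleneck 2, flow now 11.
Augment Res→J5→J7→J6→Out: bottleneck 2, flow now 13.
Augment Res→J5→J3→J6→Out: bottleneck 1, flow now 14.
Augment Res→J1→J7→J6→Out: bottleneck 7, flow now 21.
No augmenting path remains; maximum flow = 21.
By max-flow min-cut, the minimum cut capacity equals the max flow.
In the residual graph, reachable from Res: {Res, J1}.
Min-cut edges: Res→P1 (11), Res→J5 (3), J1→J7 (7); capacity 11 + 3 + 7 = 21.

21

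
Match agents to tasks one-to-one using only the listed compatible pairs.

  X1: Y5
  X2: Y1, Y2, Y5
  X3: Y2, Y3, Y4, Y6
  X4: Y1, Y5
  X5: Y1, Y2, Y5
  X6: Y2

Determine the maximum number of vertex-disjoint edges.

Unit-capacity flow: source→left, listed edges, right→sink; max matching = max flow.
Augmenting path X1→Y5 (+1); matched 1.
Augmenting path X2→Y1 (+1); matched 2.
Augmenting path X3→Y2 (+1); matched 3.
Augmenting path X5→Y2→X3→Y3 (+1); matched 4.
No augmenting path remains; maximum matching = 4.
König certificate: {X3, Y1, Y2, Y5} is a vertex cover of size 4 (every listed pair touches it), so no matching can be larger.

4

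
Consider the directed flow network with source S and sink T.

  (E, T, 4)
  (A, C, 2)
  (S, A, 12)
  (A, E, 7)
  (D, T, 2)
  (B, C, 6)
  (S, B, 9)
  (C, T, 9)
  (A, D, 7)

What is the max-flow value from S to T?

Augment S→A→C→T: bottleneck 2, flow now 2.
Augment S→A→D→T: bottleneck 2, flow now 4.
Augment S→A→E→T: bottleneck 4, flow now 8.
Augment S→B→C→T: bottleneck 6, flow now 14.
No augmenting path remains; maximum flow = 14.
In the residual graph, reachable from S: {S, A, B, D, E}.
Min-cut edges: A→C (2), B→C (6), D→T (2), E→T (4); capacity 2 + 6 + 2 + 4 = 14.
This cut is saturated, so no flow can exceed 14.

14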